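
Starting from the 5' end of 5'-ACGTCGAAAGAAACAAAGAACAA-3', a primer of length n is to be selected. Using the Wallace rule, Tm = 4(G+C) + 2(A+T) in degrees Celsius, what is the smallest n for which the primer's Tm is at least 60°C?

First 21 bases: ACGTCGAAAGAAACAAAGAAC → Tm = 58°C (< 60°C)
First 22 bases: ACGTCGAAAGAAACAAAGAACA → Tm = 60°C (≥ 60°C)
Each additional base adds 2°C (A/T) or 4°C (G/C), so Tm is non-decreasing in n; n = 22 is the first length to reach 60°C.

n = 22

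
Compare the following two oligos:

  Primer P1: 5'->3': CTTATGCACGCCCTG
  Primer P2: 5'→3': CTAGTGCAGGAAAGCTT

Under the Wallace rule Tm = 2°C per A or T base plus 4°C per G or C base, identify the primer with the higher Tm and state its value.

Primer P2, 50°C

Primer P1: A+T=6, G+C=9 → Tm = 2(6)+4(9) = 48°C
Primer P2: A+T=9, G+C=8 → Tm = 2(9)+4(8) = 50°C
48°C vs 50°C → primer P2 is higher.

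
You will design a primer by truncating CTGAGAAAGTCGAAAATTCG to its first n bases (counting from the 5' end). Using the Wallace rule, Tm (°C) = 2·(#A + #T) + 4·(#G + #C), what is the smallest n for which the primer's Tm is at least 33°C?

First 11 bases: CTGAGAAAGTC → Tm = 32°C (< 33°C)
First 12 bases: CTGAGAAAGTCG → Tm = 36°C (≥ 33°C)
Since every base adds ≥2°C, Tm only increases with n, so the threshold is first crossed at n = 12.

n = 12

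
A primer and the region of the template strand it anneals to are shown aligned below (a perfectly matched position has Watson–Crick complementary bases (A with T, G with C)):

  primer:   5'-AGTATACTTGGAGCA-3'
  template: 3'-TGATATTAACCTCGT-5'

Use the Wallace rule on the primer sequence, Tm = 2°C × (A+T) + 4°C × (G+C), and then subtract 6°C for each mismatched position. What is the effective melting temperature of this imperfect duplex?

30°C

Primer base counts: A=5, T=4, G=4, C=2 → A+T=9, G+C=6
Perfect-match Tm = 2(9) + 4(6) = 18 + 24 = 42°C
Mismatches (positions where the bases are not complementary): 2 (at positions 2, 7)
Effective Tm = 42 − 2×6 = 42 − 12 = 30°C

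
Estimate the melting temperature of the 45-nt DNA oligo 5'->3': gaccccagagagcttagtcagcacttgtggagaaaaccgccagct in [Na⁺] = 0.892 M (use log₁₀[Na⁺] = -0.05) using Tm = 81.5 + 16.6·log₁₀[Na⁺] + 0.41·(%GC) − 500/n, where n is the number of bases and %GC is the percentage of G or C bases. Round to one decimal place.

92.3°C

Length n = 45. Base counts: G=12, C=13, T=7, A=13
G+C = 25, so %GC = 25/45 × 100 = 55.556%
Salt term: 16.6 × (-0.05) = -0.83
GC term: 0.41 × 55.556 = 22.778; length term: −500/45 = −11.111
Tm = 81.5 + (-0.83) + 22.778 − 11.111 = 92.337 → 92.3°C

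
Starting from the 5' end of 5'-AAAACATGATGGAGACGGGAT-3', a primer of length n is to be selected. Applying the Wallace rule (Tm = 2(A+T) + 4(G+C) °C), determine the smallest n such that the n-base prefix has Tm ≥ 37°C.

n = 14

First 13 bases: AAAACATGATGGA → Tm = 34°C (< 37°C)
First 14 bases: AAAACATGATGGAG → Tm = 38°C (≥ 37°C)
Since every base adds ≥2°C, Tm only increases with n, so the threshold is first crossed at n = 14.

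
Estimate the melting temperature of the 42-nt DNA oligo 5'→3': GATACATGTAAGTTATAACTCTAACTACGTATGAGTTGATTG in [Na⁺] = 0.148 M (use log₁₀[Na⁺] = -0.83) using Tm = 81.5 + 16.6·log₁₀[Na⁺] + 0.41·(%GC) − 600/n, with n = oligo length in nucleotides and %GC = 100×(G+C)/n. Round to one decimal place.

Length n = 42. C=5, A=14, T=15, G=8
G+C = 13, so %GC = 13/42 × 100 = 30.952%
Salt term: 16.6 × (-0.83) = -13.778
GC term: 0.41 × 30.952 = 12.69; length term: −600/42 = −14.286
Tm = 81.5 + (-13.778) + 12.69 − 14.286 = 66.126 → 66.1°C

66.1°C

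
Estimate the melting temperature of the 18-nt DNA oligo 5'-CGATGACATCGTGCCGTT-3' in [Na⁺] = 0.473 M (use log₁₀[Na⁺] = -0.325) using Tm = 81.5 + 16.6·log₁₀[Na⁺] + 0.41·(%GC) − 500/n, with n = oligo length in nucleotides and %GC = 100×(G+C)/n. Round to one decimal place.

Length n = 18. G=5, C=5, A=3, T=5
G+C = 10, so %GC = 10/18 × 100 = 55.556%
Salt term: 16.6 × (-0.325) = -5.395
GC term: 0.41 × 55.556 = 22.778; length term: −500/18 = −27.778
Tm = 81.5 + (-5.395) + 22.778 − 27.778 = 71.105 → 71.1°C

71.1°C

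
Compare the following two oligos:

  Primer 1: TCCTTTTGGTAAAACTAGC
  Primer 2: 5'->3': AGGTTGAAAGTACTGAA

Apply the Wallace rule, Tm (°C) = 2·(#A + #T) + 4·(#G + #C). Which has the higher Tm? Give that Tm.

Primer 1: A+T=12, G+C=7 → Tm = 2(12)+4(7) = 52°C
Primer 2: A+T=11, G+C=6 → Tm = 2(11)+4(6) = 46°C
52°C vs 46°C → primer 1 is higher.

Primer 1, 52°C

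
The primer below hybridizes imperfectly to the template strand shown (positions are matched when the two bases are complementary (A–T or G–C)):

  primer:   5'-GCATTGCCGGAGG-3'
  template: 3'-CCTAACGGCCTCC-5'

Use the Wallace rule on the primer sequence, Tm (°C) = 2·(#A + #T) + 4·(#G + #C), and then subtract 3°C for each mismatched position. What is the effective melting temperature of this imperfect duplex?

Primer base counts: A=2, T=2, G=6, C=3 → A+T=4, G+C=9
Perfect-match Tm = 2(4) + 4(9) = 8 + 36 = 44°C
Mismatches (positions where the bases are not complementary): 1 (at position 2)
Effective Tm = 44 − 1×3 = 44 − 3 = 41°C

41°C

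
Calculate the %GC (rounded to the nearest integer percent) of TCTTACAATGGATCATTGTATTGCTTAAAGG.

32%

Scanning the sequence gives A=9, C=4, G=6, T=12.
G+C = 6 + 4 = 10 out of 31 bases
%GC = 10/31 × 100 = 32.26% ≈ 32%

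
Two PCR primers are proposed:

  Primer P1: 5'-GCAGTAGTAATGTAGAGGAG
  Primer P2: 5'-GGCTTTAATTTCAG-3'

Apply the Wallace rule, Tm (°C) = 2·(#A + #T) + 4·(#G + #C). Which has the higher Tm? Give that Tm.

Primer P1, 58°C

Primer P1: A+T=11, G+C=9 → Tm = 2(11)+4(9) = 58°C
Primer P2: A+T=9, G+C=5 → Tm = 2(9)+4(5) = 38°C
58°C vs 38°C → primer P1 is higher.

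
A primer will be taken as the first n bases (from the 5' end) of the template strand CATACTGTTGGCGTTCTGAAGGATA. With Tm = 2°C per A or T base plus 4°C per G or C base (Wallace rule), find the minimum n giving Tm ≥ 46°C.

First 15 bases: CATACTGTTGGCGTT → Tm = 44°C (< 46°C)
First 16 bases: CATACTGTTGGCGTTC → Tm = 48°C (≥ 46°C)
Each additional base adds 2°C (A/T) or 4°C (G/C), so Tm is non-decreasing in n; n = 16 is the first length to reach 46°C.

n = 16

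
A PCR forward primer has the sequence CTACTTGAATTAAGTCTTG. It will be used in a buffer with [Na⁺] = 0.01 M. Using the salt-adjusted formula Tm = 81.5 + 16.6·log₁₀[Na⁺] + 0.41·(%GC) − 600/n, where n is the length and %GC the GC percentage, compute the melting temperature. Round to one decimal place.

Length n = 19. Scanning the sequence gives C=3, G=3, A=5, T=8.
G+C = 6, so %GC = 6/19 × 100 = 31.579%
Salt term: 16.6 × (-2) = -33.2
GC term: 0.41 × 31.579 = 12.947; length term: −600/19 = −31.579
Tm = 81.5 + (-33.2) + 12.947 − 31.579 = 29.668 → 29.7°C

29.7°C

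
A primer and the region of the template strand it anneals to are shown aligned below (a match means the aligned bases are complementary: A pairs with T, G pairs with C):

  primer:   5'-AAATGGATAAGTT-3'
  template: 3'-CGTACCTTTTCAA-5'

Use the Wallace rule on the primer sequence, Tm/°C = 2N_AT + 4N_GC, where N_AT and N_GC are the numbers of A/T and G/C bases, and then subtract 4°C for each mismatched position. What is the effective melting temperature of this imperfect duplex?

Primer base counts: A=6, T=4, G=3, C=0 → A+T=10, G+C=3
Perfect-match Tm = 2(10) + 4(3) = 20 + 12 = 32°C
Mismatches (positions where the bases are not complementary): 3 (at positions 1, 2, 8)
Effective Tm = 32 − 3×4 = 32 − 12 = 20°C

20°C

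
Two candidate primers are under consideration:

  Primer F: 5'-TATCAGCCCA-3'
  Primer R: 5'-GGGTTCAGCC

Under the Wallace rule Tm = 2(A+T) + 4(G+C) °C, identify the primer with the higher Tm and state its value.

Primer F: A+T=5, G+C=5 → Tm = 2(5)+4(5) = 30°C
Primer R: A+T=3, G+C=7 → Tm = 2(3)+4(7) = 34°C
30°C vs 34°C → primer R is higher.

Primer R, 34°C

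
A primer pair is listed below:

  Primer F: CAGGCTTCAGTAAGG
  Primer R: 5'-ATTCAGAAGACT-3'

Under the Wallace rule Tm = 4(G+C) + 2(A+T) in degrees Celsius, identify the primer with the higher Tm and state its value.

Primer F: A+T=7, G+C=8 → Tm = 2(7)+4(8) = 46°C
Primer R: A+T=8, G+C=4 → Tm = 2(8)+4(4) = 32°C
46°C vs 32°C → primer F is higher.

Primer F, 46°C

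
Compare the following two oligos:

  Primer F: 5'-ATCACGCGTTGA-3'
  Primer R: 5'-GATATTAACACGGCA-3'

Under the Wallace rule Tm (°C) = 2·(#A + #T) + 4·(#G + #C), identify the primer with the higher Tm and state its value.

Primer R, 42°C

Primer F: A+T=6, G+C=6 → Tm = 2(6)+4(6) = 36°C
Primer R: A+T=9, G+C=6 → Tm = 2(9)+4(6) = 42°C
36°C vs 42°C → primer R is higher.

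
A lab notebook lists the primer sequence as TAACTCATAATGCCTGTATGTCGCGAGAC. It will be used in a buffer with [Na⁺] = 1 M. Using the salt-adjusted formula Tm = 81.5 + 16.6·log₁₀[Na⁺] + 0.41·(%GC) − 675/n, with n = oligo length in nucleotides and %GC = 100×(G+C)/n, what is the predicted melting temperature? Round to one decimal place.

76.6°C

Length n = 29. Base counts: A=8, T=8, G=6, C=7
G+C = 13, so %GC = 13/29 × 100 = 44.828%
Salt term: 16.6 × (0) = 0
GC term: 0.41 × 44.828 = 18.379; length term: −675/29 = −23.276
Tm = 81.5 + (0) + 18.379 − 23.276 = 76.603 → 76.6°C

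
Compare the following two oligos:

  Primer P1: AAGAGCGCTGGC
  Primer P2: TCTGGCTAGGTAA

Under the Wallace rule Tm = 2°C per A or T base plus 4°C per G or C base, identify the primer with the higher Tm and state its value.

Primer P1, 40°C

Primer P1: A+T=4, G+C=8 → Tm = 2(4)+4(8) = 40°C
Primer P2: A+T=7, G+C=6 → Tm = 2(7)+4(6) = 38°C
40°C vs 38°C → primer P1 is higher.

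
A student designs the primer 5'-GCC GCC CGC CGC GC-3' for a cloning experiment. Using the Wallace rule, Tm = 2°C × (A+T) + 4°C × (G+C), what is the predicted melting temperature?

Base counts: A=0, G=5, C=9, T=0
So N_AT = 0 and N_GC = 14.
Tm = 2×0 + 4×14 = 56°C

56°C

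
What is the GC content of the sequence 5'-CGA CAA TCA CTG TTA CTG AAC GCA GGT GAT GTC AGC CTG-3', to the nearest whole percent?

T=9, A=10, G=10, C=10
G+C = 10 + 10 = 20 out of 39 bases
%GC = 20/39 × 100 = 51.28% ≈ 51%

51%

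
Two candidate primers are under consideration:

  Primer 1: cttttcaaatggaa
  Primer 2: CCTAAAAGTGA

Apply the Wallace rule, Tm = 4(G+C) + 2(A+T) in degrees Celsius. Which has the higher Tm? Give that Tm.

Primer 1, 36°C

Primer 1: A+T=10, G+C=4 → Tm = 2(10)+4(4) = 36°C
Primer 2: A+T=7, G+C=4 → Tm = 2(7)+4(4) = 30°C
36°C vs 30°C → primer 1 is higher.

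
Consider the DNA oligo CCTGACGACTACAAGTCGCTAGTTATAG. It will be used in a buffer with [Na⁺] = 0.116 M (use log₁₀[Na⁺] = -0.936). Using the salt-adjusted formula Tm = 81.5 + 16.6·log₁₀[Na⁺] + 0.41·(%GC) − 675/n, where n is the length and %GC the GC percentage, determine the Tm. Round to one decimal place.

60.9°C

Length n = 28. G=6, T=7, C=7, A=8
G+C = 13, so %GC = 13/28 × 100 = 46.429%
Salt term: 16.6 × (-0.936) = -15.538
GC term: 0.41 × 46.429 = 19.036; length term: −675/28 = −24.107
Tm = 81.5 + (-15.538) + 19.036 − 24.107 = 60.891 → 60.9°C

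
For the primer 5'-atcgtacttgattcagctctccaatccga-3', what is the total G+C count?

13

Scanning the sequence gives T=9, G=4, A=7, C=9.
G+C = 4 + 9 = 13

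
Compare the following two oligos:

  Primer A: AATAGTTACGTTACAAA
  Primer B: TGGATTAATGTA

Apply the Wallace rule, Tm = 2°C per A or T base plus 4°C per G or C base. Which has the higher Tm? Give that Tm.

Primer A: A+T=13, G+C=4 → Tm = 2(13)+4(4) = 42°C
Primer B: A+T=9, G+C=3 → Tm = 2(9)+4(3) = 30°C
42°C vs 30°C → primer A is higher.

Primer A, 42°C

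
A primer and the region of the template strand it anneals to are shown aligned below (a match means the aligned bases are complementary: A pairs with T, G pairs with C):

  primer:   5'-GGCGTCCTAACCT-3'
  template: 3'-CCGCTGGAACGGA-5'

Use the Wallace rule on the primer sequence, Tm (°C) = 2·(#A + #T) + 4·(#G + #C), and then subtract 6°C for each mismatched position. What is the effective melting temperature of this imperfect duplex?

24°C

Primer base counts: A=2, T=3, G=3, C=5 → A+T=5, G+C=8
Perfect-match Tm = 2(5) + 4(8) = 10 + 32 = 42°C
Mismatches (positions where the bases are not complementary): 3 (at positions 5, 9, 10)
Effective Tm = 42 − 3×6 = 42 − 18 = 24°C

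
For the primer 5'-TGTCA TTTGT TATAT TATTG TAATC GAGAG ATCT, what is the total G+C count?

Counting bases: T=16, G=6, C=3, A=9
Total G or C: 6 + 3 = 9

9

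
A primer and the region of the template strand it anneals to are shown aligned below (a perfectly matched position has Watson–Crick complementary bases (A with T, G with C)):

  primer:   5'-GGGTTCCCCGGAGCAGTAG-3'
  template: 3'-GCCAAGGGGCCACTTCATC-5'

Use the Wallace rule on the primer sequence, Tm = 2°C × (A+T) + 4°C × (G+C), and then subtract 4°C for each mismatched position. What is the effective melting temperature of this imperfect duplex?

Primer base counts: A=3, T=3, G=8, C=5 → A+T=6, G+C=13
Perfect-match Tm = 2(6) + 4(13) = 12 + 52 = 64°C
Mismatches (positions where the bases are not complementary): 3 (at positions 1, 12, 14)
Effective Tm = 64 − 3×4 = 64 − 12 = 52°C

52°C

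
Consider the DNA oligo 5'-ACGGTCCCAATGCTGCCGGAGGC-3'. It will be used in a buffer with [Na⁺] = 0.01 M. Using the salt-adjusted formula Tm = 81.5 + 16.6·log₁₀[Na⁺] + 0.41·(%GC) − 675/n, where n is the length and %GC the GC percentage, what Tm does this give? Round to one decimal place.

Length n = 23. G=8, C=8, A=4, T=3
G+C = 16, so %GC = 16/23 × 100 = 69.565%
Salt term: 16.6 × (-2) = -33.2
GC term: 0.41 × 69.565 = 28.522; length term: −675/23 = −29.348
Tm = 81.5 + (-33.2) + 28.522 − 29.348 = 47.474 → 47.5°C

47.5°C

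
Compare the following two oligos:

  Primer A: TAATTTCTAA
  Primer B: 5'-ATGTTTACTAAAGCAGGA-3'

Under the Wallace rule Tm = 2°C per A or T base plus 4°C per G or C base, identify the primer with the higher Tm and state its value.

Primer A: A+T=9, G+C=1 → Tm = 2(9)+4(1) = 22°C
Primer B: A+T=12, G+C=6 → Tm = 2(12)+4(6) = 48°C
22°C vs 48°C → primer B is higher.

Primer B, 48°C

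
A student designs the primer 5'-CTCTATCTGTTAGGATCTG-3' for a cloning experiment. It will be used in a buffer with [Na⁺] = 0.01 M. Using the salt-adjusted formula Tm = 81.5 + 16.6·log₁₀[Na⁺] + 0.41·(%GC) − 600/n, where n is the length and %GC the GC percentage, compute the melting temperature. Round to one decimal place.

34.0°C

Length n = 19. Base counts: A=3, T=8, C=4, G=4
G+C = 8, so %GC = 8/19 × 100 = 42.105%
Salt term: 16.6 × (-2) = -33.2
GC term: 0.41 × 42.105 = 17.263; length term: −600/19 = −31.579
Tm = 81.5 + (-33.2) + 17.263 − 31.579 = 33.984 → 34.0°C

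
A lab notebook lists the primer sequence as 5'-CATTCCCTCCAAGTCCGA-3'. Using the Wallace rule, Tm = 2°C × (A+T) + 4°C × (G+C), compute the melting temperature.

56°C

Counting bases: C=8, T=4, G=2, A=4
So N_AT = 8 and N_GC = 10.
Tm = 2(8) + 4(10) = 16 + 40 = 56°C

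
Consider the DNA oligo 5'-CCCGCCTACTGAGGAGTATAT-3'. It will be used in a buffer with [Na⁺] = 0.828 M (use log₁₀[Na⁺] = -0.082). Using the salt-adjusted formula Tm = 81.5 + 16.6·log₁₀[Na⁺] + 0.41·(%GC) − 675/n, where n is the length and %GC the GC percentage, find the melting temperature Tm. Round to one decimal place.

Length n = 21. C=6, A=5, G=5, T=5
G+C = 11, so %GC = 11/21 × 100 = 52.381%
Salt term: 16.6 × (-0.082) = -1.361
GC term: 0.41 × 52.381 = 21.476; length term: −675/21 = −32.143
Tm = 81.5 + (-1.361) + 21.476 − 32.143 = 69.472 → 69.5°C

69.5°C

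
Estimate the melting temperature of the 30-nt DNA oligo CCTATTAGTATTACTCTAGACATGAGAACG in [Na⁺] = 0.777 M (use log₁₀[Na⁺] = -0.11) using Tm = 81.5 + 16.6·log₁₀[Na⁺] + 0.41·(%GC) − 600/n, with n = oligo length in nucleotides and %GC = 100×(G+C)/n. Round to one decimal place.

74.7°C

Length n = 30. Base counts: A=10, G=5, T=9, C=6
G+C = 11, so %GC = 11/30 × 100 = 36.667%
Salt term: 16.6 × (-0.11) = -1.826
GC term: 0.41 × 36.667 = 15.033; length term: −600/30 = −20
Tm = 81.5 + (-1.826) + 15.033 − 20 = 74.707 → 74.7°C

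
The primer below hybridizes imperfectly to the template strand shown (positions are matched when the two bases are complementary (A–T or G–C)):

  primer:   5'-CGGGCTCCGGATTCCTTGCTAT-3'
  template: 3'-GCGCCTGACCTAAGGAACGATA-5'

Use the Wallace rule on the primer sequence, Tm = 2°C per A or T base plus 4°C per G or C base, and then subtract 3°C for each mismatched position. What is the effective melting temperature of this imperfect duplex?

58°C

Primer base counts: A=2, T=7, G=6, C=7 → A+T=9, G+C=13
Perfect-match Tm = 2(9) + 4(13) = 18 + 52 = 70°C
Mismatches (positions where the bases are not complementary): 4 (at positions 3, 5, 6, 8)
Effective Tm = 70 − 4×3 = 70 − 12 = 58°C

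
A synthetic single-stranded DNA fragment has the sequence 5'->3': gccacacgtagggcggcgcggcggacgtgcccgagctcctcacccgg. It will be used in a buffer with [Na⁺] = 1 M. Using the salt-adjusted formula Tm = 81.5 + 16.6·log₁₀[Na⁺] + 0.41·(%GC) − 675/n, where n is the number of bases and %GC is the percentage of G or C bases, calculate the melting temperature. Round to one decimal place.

Length n = 47. G=18, T=4, C=19, A=6
G+C = 37, so %GC = 37/47 × 100 = 78.723%
Salt term: 16.6 × (0) = 0
GC term: 0.41 × 78.723 = 32.276; length term: −675/47 = −14.362
Tm = 81.5 + (0) + 32.276 − 14.362 = 99.414 → 99.4°C

99.4°C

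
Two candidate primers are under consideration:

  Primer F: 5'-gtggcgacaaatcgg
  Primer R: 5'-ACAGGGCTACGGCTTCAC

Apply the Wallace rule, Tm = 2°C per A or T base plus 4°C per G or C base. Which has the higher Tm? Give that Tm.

Primer R, 58°C

Primer F: A+T=6, G+C=9 → Tm = 2(6)+4(9) = 48°C
Primer R: A+T=7, G+C=11 → Tm = 2(7)+4(11) = 58°C
48°C vs 58°C → primer R is higher.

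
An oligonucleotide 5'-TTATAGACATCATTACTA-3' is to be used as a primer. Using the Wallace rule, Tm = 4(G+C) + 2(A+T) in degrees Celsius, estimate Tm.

44°C

Base counts: G=1, T=7, A=7, C=3
A+T = 14, G+C = 4
Tm = 4·4 + 2·14 = 16 + 28 = 44°C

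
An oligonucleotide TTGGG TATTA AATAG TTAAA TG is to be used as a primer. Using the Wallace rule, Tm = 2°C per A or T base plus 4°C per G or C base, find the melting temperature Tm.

A=8, T=9, G=5, C=0
So N_AT = 17 and N_GC = 5.
Tm = 2(17) + 4(5) = 34 + 20 = 54°C

54°C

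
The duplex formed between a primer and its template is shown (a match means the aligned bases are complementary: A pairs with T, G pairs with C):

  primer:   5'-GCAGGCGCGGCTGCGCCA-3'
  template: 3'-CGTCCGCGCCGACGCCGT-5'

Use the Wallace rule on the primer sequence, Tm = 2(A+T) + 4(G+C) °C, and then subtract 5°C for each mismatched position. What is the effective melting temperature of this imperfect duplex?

Primer base counts: A=2, T=1, G=8, C=7 → A+T=3, G+C=15
Perfect-match Tm = 2(3) + 4(15) = 6 + 60 = 66°C
Mismatches (positions where the bases are not complementary): 1 (at position 16)
Effective Tm = 66 − 1×5 = 66 − 5 = 61°C

61°C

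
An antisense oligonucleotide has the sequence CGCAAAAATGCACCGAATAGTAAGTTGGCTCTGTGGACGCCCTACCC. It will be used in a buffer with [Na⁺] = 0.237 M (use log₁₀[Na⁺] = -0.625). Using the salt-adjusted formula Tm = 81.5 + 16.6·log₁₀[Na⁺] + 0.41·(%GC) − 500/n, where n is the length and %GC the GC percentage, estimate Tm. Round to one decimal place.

Length n = 47. Counting bases: C=14, G=11, A=13, T=9
G+C = 25, so %GC = 25/47 × 100 = 53.191%
Salt term: 16.6 × (-0.625) = -10.375
GC term: 0.41 × 53.191 = 21.808; length term: −500/47 = −10.638
Tm = 81.5 + (-10.375) + 21.808 − 10.638 = 82.295 → 82.3°C

82.3°C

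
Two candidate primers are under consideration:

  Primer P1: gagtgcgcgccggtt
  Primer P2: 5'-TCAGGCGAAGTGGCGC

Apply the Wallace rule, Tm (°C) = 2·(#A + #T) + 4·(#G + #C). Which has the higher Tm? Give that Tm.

Primer P1: A+T=4, G+C=11 → Tm = 2(4)+4(11) = 52°C
Primer P2: A+T=5, G+C=11 → Tm = 2(5)+4(11) = 54°C
52°C vs 54°C → primer P2 is higher.

Primer P2, 54°C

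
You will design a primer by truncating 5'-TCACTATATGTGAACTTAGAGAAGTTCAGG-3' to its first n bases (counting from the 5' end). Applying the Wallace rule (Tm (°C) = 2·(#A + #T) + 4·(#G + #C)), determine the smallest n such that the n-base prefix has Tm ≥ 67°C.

First 25 bases: TCACTATATGTGAACTTAGAGAAGT → Tm = 66°C (< 67°C)
First 26 bases: TCACTATATGTGAACTTAGAGAAGTT → Tm = 68°C (≥ 67°C)
Each additional base adds 2°C (A/T) or 4°C (G/C), so Tm is non-decreasing in n; n = 26 is the first length to reach 67°C.

n = 26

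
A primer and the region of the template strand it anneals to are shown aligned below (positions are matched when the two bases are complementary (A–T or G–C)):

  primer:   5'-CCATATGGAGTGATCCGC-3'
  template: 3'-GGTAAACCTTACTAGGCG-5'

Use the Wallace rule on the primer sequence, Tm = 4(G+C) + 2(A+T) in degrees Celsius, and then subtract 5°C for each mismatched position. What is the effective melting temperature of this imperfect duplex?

Primer base counts: A=4, T=4, G=5, C=5 → A+T=8, G+C=10
Perfect-match Tm = 2(8) + 4(10) = 16 + 40 = 56°C
Mismatches (positions where the bases are not complementary): 2 (at positions 5, 10)
Effective Tm = 56 − 2×5 = 56 − 10 = 46°C

46°C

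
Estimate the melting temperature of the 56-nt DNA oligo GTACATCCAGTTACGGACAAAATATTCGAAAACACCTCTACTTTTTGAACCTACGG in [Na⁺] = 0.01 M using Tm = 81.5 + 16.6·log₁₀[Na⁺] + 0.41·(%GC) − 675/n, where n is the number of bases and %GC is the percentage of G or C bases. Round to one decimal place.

Length n = 56. Scanning the sequence gives A=19, T=15, C=14, G=8.
G+C = 22, so %GC = 22/56 × 100 = 39.286%
Salt term: 16.6 × (-2) = -33.2
GC term: 0.41 × 39.286 = 16.107; length term: −675/56 = −12.054
Tm = 81.5 + (-33.2) + 16.107 − 12.054 = 52.353 → 52.4°C

52.4°C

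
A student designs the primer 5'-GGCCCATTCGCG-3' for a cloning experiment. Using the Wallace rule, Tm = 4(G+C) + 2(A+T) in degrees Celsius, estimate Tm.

Counting bases: G=4, C=5, T=2, A=1
So N_AT = 3 and N_GC = 9.
Tm = 4·9 + 2·3 = 36 + 6 = 42°C

42°C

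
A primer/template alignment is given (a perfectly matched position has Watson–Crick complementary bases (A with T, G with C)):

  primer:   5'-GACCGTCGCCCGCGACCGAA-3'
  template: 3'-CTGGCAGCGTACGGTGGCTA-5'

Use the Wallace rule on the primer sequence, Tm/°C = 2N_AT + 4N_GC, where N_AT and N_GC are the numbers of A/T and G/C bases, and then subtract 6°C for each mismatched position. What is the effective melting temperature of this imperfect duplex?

46°C

Primer base counts: A=4, T=1, G=6, C=9 → A+T=5, G+C=15
Perfect-match Tm = 2(5) + 4(15) = 10 + 60 = 70°C
Mismatches (positions where the bases are not complementary): 4 (at positions 10, 11, 14, 20)
Effective Tm = 70 − 4×6 = 70 − 24 = 46°C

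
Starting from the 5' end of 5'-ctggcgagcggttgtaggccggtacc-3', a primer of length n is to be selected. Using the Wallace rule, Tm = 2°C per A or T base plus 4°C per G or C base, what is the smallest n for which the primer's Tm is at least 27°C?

First 7 bases: CTGGCGA → Tm = 24°C (< 27°C)
First 8 bases: CTGGCGAG → Tm = 28°C (≥ 27°C)
Each additional base adds 2°C (A/T) or 4°C (G/C), so Tm is non-decreasing in n; n = 8 is the first length to reach 27°C.

n = 8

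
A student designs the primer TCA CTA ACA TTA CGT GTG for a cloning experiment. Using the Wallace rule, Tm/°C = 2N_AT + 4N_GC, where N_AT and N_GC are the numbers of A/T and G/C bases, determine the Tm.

50°C

Base counts: G=3, A=5, C=4, T=6
A+T = 11, G+C = 7
Tm = 2×11 + 4×7 = 50°C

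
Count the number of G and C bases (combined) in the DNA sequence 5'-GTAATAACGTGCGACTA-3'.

Scanning the sequence gives T=4, C=3, G=4, A=6.
Total G or C: 4 + 3 = 7

7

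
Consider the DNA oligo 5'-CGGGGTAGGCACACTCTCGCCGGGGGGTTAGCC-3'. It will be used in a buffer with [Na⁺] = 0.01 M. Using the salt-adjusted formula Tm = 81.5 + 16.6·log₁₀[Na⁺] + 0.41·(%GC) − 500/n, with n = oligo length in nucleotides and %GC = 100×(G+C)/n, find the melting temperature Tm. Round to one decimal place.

63.0°C

Length n = 33. Counting bases: A=4, T=5, C=10, G=14
G+C = 24, so %GC = 24/33 × 100 = 72.727%
Salt term: 16.6 × (-2) = -33.2
GC term: 0.41 × 72.727 = 29.818; length term: −500/33 = −15.152
Tm = 81.5 + (-33.2) + 29.818 − 15.152 = 62.966 → 63.0°C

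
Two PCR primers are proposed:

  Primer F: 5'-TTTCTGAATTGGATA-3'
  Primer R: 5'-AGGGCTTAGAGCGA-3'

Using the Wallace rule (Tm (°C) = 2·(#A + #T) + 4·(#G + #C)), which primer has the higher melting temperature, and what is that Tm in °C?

Primer F: A+T=11, G+C=4 → Tm = 2(11)+4(4) = 38°C
Primer R: A+T=6, G+C=8 → Tm = 2(6)+4(8) = 44°C
38°C vs 44°C → primer R is higher.

Primer R, 44°C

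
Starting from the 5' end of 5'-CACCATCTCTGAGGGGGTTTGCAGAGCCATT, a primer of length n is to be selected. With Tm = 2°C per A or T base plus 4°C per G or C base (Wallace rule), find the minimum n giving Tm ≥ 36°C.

First 11 bases: CACCATCTCTG → Tm = 34°C (< 36°C)
First 12 bases: CACCATCTCTGA → Tm = 36°C (≥ 36°C)
Since every base adds ≥2°C, Tm only increases with n, so the threshold is first crossed at n = 12.

n = 12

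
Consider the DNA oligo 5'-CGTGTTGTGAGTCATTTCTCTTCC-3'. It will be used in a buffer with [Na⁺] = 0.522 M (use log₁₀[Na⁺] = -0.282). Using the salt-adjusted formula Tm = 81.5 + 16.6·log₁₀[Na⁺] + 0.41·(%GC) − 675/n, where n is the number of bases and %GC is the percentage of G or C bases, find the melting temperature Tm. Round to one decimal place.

Length n = 24. Counting bases: A=2, G=5, C=6, T=11
G+C = 11, so %GC = 11/24 × 100 = 45.833%
Salt term: 16.6 × (-0.282) = -4.681
GC term: 0.41 × 45.833 = 18.792; length term: −675/24 = −28.125
Tm = 81.5 + (-4.681) + 18.792 − 28.125 = 67.486 → 67.5°C

67.5°C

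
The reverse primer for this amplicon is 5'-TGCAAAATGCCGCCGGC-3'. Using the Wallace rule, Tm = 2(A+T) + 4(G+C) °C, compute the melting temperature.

A=4, T=2, G=5, C=6
So N_AT = 6 and N_GC = 11.
Tm = 4·11 + 2·6 = 44 + 12 = 56°C

56°C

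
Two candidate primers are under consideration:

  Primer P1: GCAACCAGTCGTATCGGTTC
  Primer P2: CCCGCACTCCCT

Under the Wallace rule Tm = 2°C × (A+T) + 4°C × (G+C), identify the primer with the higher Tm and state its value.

Primer P1, 62°C

Primer P1: A+T=9, G+C=11 → Tm = 2(9)+4(11) = 62°C
Primer P2: A+T=3, G+C=9 → Tm = 2(3)+4(9) = 42°C
62°C vs 42°C → primer P1 is higher.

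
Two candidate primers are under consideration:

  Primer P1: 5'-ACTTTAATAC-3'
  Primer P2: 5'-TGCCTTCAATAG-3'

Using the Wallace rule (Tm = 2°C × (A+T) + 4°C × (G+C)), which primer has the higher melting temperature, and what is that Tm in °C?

Primer P1: A+T=8, G+C=2 → Tm = 2(8)+4(2) = 24°C
Primer P2: A+T=7, G+C=5 → Tm = 2(7)+4(5) = 34°C
24°C vs 34°C → primer P2 is higher.

Primer P2, 34°C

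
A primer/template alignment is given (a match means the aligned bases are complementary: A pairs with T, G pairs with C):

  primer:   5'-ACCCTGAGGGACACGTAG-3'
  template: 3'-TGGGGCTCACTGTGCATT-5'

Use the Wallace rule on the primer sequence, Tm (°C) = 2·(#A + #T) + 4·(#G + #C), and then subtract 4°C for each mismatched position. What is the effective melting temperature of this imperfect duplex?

Primer base counts: A=5, T=2, G=6, C=5 → A+T=7, G+C=11
Perfect-match Tm = 2(7) + 4(11) = 14 + 44 = 58°C
Mismatches (positions where the bases are not complementary): 3 (at positions 5, 9, 18)
Effective Tm = 58 − 3×4 = 58 − 12 = 46°C

46°C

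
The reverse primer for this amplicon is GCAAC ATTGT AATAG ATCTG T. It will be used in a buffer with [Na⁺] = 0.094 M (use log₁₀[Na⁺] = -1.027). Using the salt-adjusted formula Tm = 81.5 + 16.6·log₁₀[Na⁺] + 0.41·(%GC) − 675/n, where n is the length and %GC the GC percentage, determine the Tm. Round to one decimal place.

Length n = 21. Scanning the sequence gives G=4, C=3, A=7, T=7.
G+C = 7, so %GC = 7/21 × 100 = 33.333%
Salt term: 16.6 × (-1.027) = -17.048
GC term: 0.41 × 33.333 = 13.667; length term: −675/21 = −32.143
Tm = 81.5 + (-17.048) + 13.667 − 32.143 = 45.976 → 46.0°C

46.0°C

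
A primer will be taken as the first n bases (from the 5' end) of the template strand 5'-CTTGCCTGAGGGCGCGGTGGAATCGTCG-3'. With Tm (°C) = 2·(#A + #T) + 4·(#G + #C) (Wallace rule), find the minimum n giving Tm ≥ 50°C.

First 14 bases: CTTGCCTGAGGGCG → Tm = 48°C (< 50°C)
First 15 bases: CTTGCCTGAGGGCGC → Tm = 52°C (≥ 50°C)
Each additional base adds 2°C (A/T) or 4°C (G/C), so Tm is non-decreasing in n; n = 15 is the first length to reach 50°C.

n = 15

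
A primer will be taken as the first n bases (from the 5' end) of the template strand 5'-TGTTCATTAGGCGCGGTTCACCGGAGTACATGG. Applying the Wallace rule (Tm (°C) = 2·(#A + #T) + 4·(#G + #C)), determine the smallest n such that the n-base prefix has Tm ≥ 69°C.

First 22 bases: TGTTCATTAGGCGCGGTTCACC → Tm = 68°C (< 69°C)
First 23 bases: TGTTCATTAGGCGCGGTTCACCG → Tm = 72°C (≥ 69°C)
Since every base adds ≥2°C, Tm only increases with n, so the threshold is first crossed at n = 23.

n = 23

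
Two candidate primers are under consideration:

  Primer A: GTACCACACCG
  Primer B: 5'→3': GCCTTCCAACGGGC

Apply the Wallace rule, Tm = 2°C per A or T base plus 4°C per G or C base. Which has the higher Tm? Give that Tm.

Primer B, 48°C

Primer A: A+T=4, G+C=7 → Tm = 2(4)+4(7) = 36°C
Primer B: A+T=4, G+C=10 → Tm = 2(4)+4(10) = 48°C
36°C vs 48°C → primer B is higher.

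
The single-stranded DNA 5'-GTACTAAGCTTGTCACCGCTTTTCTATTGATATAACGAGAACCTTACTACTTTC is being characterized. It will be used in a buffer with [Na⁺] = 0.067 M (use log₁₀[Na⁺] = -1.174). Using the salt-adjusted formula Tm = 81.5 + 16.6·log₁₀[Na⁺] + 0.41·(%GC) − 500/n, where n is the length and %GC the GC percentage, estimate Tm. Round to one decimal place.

67.9°C

Length n = 54. Base counts: A=14, G=7, T=20, C=13
G+C = 20, so %GC = 20/54 × 100 = 37.037%
Salt term: 16.6 × (-1.174) = -19.488
GC term: 0.41 × 37.037 = 15.185; length term: −500/54 = −9.259
Tm = 81.5 + (-19.488) + 15.185 − 9.259 = 67.938 → 67.9°C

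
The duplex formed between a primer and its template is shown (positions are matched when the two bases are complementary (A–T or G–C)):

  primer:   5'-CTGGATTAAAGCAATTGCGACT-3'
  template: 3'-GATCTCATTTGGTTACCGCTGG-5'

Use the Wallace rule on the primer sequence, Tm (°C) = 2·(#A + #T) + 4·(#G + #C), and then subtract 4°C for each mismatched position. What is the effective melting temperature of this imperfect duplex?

Primer base counts: A=7, T=6, G=5, C=4 → A+T=13, G+C=9
Perfect-match Tm = 2(13) + 4(9) = 26 + 36 = 62°C
Mismatches (positions where the bases are not complementary): 5 (at positions 3, 6, 11, 16, 22)
Effective Tm = 62 − 5×4 = 62 − 20 = 42°C

42°C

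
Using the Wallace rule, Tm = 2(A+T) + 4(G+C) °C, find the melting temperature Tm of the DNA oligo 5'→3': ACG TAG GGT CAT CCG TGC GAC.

68°C

Scanning the sequence gives A=4, T=4, G=7, C=6.
So N_AT = 8 and N_GC = 13.
Tm = 4·13 + 2·8 = 52 + 16 = 68°C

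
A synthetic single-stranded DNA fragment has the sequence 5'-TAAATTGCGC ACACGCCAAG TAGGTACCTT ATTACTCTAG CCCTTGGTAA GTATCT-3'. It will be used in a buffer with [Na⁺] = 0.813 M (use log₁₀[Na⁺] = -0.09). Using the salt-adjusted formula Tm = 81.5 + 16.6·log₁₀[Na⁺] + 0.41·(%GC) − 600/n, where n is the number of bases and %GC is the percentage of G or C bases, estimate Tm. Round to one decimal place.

Length n = 56. G=10, A=15, T=17, C=14
G+C = 24, so %GC = 24/56 × 100 = 42.857%
Salt term: 16.6 × (-0.09) = -1.494
GC term: 0.41 × 42.857 = 17.571; length term: −600/56 = −10.714
Tm = 81.5 + (-1.494) + 17.571 − 10.714 = 86.863 → 86.9°C

86.9°C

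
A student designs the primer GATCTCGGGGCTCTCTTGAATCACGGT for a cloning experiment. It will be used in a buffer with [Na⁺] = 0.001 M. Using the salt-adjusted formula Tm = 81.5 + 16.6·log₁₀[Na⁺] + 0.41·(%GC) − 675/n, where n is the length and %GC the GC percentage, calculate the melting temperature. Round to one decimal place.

Length n = 27. Scanning the sequence gives A=4, G=8, T=8, C=7.
G+C = 15, so %GC = 15/27 × 100 = 55.556%
Salt term: 16.6 × (-3) = -49.8
GC term: 0.41 × 55.556 = 22.778; length term: −675/27 = −25
Tm = 81.5 + (-49.8) + 22.778 − 25 = 29.478 → 29.5°C

29.5°C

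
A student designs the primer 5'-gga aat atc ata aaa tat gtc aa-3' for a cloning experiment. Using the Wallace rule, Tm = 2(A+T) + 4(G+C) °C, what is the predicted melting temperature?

56°C

Base counts: T=6, G=3, A=12, C=2
So N_AT = 18 and N_GC = 5.
Tm = 2×18 + 4×5 = 56°C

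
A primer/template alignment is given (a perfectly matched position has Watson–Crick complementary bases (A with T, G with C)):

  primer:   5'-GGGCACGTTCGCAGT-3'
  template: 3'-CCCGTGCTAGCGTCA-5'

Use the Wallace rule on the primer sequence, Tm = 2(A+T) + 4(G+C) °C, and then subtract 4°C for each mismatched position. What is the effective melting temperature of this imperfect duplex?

46°C

Primer base counts: A=2, T=3, G=6, C=4 → A+T=5, G+C=10
Perfect-match Tm = 2(5) + 4(10) = 10 + 40 = 50°C
Mismatches (positions where the bases are not complementary): 1 (at position 8)
Effective Tm = 50 − 1×4 = 50 − 4 = 46°C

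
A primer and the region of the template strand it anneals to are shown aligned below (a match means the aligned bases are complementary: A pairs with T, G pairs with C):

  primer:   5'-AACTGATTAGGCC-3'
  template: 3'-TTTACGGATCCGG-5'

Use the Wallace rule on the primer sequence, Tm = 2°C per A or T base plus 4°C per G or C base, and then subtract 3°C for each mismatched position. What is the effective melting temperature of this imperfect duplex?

Primer base counts: A=4, T=3, G=3, C=3 → A+T=7, G+C=6
Perfect-match Tm = 2(7) + 4(6) = 14 + 24 = 38°C
Mismatches (positions where the bases are not complementary): 3 (at positions 3, 6, 7)
Effective Tm = 38 − 3×3 = 38 − 9 = 29°C

29°C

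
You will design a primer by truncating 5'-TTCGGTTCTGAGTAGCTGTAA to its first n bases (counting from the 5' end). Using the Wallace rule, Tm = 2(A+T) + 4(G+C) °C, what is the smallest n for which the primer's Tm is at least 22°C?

n = 8

First 7 bases: TTCGGTT → Tm = 20°C (< 22°C)
First 8 bases: TTCGGTTC → Tm = 24°C (≥ 22°C)
Each additional base adds 2°C (A/T) or 4°C (G/C), so Tm is non-decreasing in n; n = 8 is the first length to reach 22°C.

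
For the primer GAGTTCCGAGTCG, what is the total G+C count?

8

Counting bases: A=2, C=3, T=3, G=5
Total G or C: 5 + 3 = 8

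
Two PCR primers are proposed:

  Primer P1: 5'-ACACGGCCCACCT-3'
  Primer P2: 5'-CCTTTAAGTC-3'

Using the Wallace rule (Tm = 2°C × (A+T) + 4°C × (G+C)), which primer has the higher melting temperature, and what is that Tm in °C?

Primer P1: A+T=4, G+C=9 → Tm = 2(4)+4(9) = 44°C
Primer P2: A+T=6, G+C=4 → Tm = 2(6)+4(4) = 28°C
44°C vs 28°C → primer P1 is higher.

Primer P1, 44°C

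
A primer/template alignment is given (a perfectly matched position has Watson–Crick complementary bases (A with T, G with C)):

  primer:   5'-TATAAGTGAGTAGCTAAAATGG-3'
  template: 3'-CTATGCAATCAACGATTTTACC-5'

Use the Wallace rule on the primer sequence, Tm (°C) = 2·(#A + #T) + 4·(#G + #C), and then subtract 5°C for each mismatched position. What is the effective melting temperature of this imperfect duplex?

38°C

Primer base counts: A=9, T=6, G=6, C=1 → A+T=15, G+C=7
Perfect-match Tm = 2(15) + 4(7) = 30 + 28 = 58°C
Mismatches (positions where the bases are not complementary): 4 (at positions 1, 5, 8, 12)
Effective Tm = 58 − 4×5 = 58 − 20 = 38°C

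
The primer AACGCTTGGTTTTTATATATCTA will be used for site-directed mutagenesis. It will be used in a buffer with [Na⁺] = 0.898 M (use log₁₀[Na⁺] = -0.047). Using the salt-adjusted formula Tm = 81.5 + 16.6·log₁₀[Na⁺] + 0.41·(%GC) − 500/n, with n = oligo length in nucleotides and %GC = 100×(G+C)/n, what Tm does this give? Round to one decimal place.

Length n = 23. Scanning the sequence gives G=3, T=11, C=3, A=6.
G+C = 6, so %GC = 6/23 × 100 = 26.087%
Salt term: 16.6 × (-0.047) = -0.78
GC term: 0.41 × 26.087 = 10.696; length term: −500/23 = −21.739
Tm = 81.5 + (-0.78) + 10.696 − 21.739 = 69.677 → 69.7°C

69.7°C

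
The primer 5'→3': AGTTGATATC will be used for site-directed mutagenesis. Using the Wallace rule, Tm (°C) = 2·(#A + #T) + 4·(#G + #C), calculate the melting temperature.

26°C

Counting bases: C=1, G=2, A=3, T=4
So N_AT = 7 and N_GC = 3.
Tm = 2×7 + 4×3 = 26°C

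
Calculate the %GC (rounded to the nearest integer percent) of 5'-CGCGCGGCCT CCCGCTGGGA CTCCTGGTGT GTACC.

Base counts: G=12, A=2, C=14, T=7
G+C = 12 + 14 = 26 out of 35 bases
%GC = 26/35 × 100 = 74.29% ≈ 74%

74%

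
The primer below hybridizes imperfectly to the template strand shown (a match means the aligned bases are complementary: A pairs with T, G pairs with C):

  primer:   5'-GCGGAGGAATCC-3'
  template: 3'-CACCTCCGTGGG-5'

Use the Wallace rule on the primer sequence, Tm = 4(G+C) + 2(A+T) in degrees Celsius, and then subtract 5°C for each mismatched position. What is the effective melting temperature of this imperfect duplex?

25°C

Primer base counts: A=3, T=1, G=5, C=3 → A+T=4, G+C=8
Perfect-match Tm = 2(4) + 4(8) = 8 + 32 = 40°C
Mismatches (positions where the bases are not complementary): 3 (at positions 2, 8, 10)
Effective Tm = 40 − 3×5 = 40 − 15 = 25°C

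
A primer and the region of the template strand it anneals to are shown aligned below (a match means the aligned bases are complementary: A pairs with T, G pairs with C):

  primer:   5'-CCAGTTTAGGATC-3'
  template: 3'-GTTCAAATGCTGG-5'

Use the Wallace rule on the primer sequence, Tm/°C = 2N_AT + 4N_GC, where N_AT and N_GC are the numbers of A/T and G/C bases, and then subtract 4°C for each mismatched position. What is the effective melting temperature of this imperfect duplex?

Primer base counts: A=3, T=4, G=3, C=3 → A+T=7, G+C=6
Perfect-match Tm = 2(7) + 4(6) = 14 + 24 = 38°C
Mismatches (positions where the bases are not complementary): 3 (at positions 2, 9, 12)
Effective Tm = 38 − 3×4 = 38 − 12 = 26°C

26°C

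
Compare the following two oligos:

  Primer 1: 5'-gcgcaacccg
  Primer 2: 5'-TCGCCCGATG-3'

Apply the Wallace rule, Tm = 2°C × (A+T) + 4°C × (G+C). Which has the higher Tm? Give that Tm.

Primer 1: A+T=2, G+C=8 → Tm = 2(2)+4(8) = 36°C
Primer 2: A+T=3, G+C=7 → Tm = 2(3)+4(7) = 34°C
36°C vs 34°C → primer 1 is higher.

Primer 1, 36°C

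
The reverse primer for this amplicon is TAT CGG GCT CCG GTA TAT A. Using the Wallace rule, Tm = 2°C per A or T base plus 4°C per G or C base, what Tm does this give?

56°C

A=4, T=6, C=4, G=5
AT pairs contribute 10, GC pairs contribute 9.
Tm = 4·9 + 2·10 = 36 + 20 = 56°C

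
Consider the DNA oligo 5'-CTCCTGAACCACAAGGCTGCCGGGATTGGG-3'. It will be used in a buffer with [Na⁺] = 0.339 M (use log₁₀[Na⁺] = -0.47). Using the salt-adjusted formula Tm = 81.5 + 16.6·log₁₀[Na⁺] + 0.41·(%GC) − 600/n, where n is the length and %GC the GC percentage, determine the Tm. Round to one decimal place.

79.7°C

Length n = 30. G=10, T=5, C=9, A=6
G+C = 19, so %GC = 19/30 × 100 = 63.333%
Salt term: 16.6 × (-0.47) = -7.802
GC term: 0.41 × 63.333 = 25.967; length term: −600/30 = −20
Tm = 81.5 + (-7.802) + 25.967 − 20 = 79.665 → 79.7°C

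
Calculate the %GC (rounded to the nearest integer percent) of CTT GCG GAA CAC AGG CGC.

Counting bases: G=6, T=2, C=6, A=4
G+C = 6 + 6 = 12 out of 18 bases
%GC = 12/18 × 100 = 66.67% ≈ 67%

67%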